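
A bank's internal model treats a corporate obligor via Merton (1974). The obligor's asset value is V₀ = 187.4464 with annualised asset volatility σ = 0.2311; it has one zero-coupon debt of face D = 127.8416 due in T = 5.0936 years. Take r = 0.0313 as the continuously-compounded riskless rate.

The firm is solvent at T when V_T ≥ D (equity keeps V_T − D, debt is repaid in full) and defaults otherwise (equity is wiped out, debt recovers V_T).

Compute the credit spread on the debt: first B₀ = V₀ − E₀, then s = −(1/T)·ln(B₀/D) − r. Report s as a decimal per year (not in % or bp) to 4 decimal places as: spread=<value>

spread=0.0104

Work the structural quantities from V₀ = 187.4464 against face 127.8416:
d₁ = [ln(V₀/D) + (r + σ²/2)T] / (σ√T)
   = [ln(187.4464/127.8416) + (0.0313 + 0.5·0.2311²)·5.0936] / (0.2311·√5.0936)
   = [0.382701 + 0.295447] / 0.521570 = 1.300206
d₂ = d₁ − σ√T = 1.300206 − 0.521570 = 0.778636
N(d₁) = 0.903235,  N(d₂) = 0.781903,  e^(−rT) = 0.852630
E₀ = V₀·N(d₁) − D·e^(−rT)·N(d₂)
   = 187.4464·0.903235 − 127.8416·0.852630·0.781903 = 84.079457
B₀ = V₀ − E₀ = 187.4464 − 84.079457 = 103.366943
spread = −(1/T)·ln(B₀/D) − r = −(1/5.0936)·ln(103.366943/127.8416) − 0.0313 = 0.01042035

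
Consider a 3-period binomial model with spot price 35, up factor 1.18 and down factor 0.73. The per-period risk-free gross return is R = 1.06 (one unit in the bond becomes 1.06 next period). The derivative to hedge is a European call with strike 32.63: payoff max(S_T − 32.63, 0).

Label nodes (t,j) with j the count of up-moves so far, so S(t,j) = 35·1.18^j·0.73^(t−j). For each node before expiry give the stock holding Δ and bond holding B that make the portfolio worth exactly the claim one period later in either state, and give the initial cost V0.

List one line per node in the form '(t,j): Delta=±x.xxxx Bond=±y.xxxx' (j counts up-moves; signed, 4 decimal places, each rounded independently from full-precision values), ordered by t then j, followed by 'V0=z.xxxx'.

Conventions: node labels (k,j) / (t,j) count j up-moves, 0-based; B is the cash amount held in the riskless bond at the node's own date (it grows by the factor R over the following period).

Since d<R<u, set p* = (R−d)/(u−d) = 0.7333; price each node as the discounted p*-expectation of its children.
At maturity the claim pays: V(3,0)=0.0000, V(3,1)=0.0000, V(3,2)=2.9458, V(3,3)=24.8761
  t=2,j=0: stock 18.6515 → up 22.0088 (V=0.0000), down 13.6156 (V=0.0000). Price 0.0000; hedge Δ=0.0000, bond B=0.0000.
  t=2,j=1: stock 30.1490 → up 35.5758 (V=2.9458), down 22.0088 (V=0.0000). Price 2.0380; hedge Δ=0.2171, bond B=-4.5083.
  t=2,j=2: stock 48.7340 → up 57.5061 (V=24.8761), down 35.5758 (V=2.9458). Price 17.9510; hedge Δ=1.0000, bond B=-30.7830.
  t=1,j=0: stock 25.5500 → up 30.1490 (V=2.0380), down 18.6515 (V=0.0000). Price 1.4099; hedge Δ=0.1773, bond B=-3.1189.
  t=1,j=1: stock 41.3000 → up 48.7340 (V=17.9510), down 30.1490 (V=2.0380). Price 12.9316; hedge Δ=0.8562, bond B=-22.4306.
  t=0,j=0: stock 35.0000 → up 41.3000 (V=12.9316), down 25.5500 (V=1.4099). Price 9.3011; hedge Δ=0.7315, bond B=-16.3027.
As a check, the time-0 holding Δ(0,0)·S0 + B(0,0) comes to 9.3011 — exactly V0.

(0,0): Delta=0.7315 Bond=-16.3027
(1,0): Delta=0.1773 Bond=-3.1189
(1,1): Delta=0.8562 Bond=-22.4306
(2,0): Delta=0.0000 Bond=0.0000
(2,1): Delta=0.2171 Bond=-4.5083
(2,2): Delta=1.0000 Bond=-30.7830
V0=9.3011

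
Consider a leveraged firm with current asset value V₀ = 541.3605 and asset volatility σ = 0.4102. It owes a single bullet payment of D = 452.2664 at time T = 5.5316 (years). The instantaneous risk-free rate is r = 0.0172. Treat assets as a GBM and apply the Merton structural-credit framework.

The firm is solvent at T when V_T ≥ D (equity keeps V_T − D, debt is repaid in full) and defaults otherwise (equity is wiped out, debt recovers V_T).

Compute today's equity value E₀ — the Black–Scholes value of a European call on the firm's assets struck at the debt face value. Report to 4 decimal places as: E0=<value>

E0=248.0507

With assets at 541.3605 and a single debt payment of 452.2664 at 5.5316 years:
d₁ = [ln(V₀/D) + (r + σ²/2)T] / (σ√T)
   = [ln(541.3605/452.2664) + (0.0172 + 0.5·0.4102²)·5.5316] / (0.4102·√5.5316)
   = [0.179814 + 0.560528] / 0.964764 = 0.767382
d₂ = d₁ − σ√T = 0.767382 − 0.964764 = -0.197382
N(d₁) = 0.778573,  N(d₂) = 0.421764,  e^(−rT) = 0.909242
E₀ = V₀·N(d₁) − D·e^(−rT)·N(d₂)
   = 541.3605·0.778573 − 452.2664·0.909242·0.421764 = 248.050701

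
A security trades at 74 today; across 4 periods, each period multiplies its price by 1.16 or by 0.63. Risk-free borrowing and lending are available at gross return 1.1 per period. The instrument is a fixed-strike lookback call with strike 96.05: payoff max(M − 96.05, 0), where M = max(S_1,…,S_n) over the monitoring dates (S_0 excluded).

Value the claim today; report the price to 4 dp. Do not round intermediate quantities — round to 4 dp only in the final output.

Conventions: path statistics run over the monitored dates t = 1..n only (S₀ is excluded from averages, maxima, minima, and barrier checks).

With p* = (R−d)/(u−d) = 0.8868, sum probability × payoff across the paths and divide by R^4.
Enumerate all 2^4 = 16 price paths (U = up ×1.16, D = down ×0.63); each path with k up-moves has probability p*^k·(1−p*)^(4−k).
DDDD: M=46.6200, payoff=0.0000, prob=0.000164
UDDD: M=85.8400, payoff=0.0000, prob=0.001287
DUDD: M=54.0792, payoff=0.0000, prob=0.001287
UUDD: M=99.5744, payoff=3.5244, prob=0.010078
DDUD: M=46.6200, payoff=0.0000, prob=0.001287
UDUD: M=85.8400, payoff=0.0000, prob=0.010078
DUUD: M=62.7319, payoff=0.0000, prob=0.010078
UUUD: M=115.5063, payoff=19.4563, prob=0.078948
DDDU: M=46.6200, payoff=0.0000, prob=0.001287
UDDU: M=85.8400, payoff=0.0000, prob=0.010078
DUDU: M=54.0792, payoff=0.0000, prob=0.010078
UUDU: M=99.5744, payoff=3.5244, prob=0.078948
DDUU: M=46.6200, payoff=0.0000, prob=0.010078
UDUU: M=85.8400, payoff=0.0000, prob=0.078948
DUUU: M=72.7690, payoff=0.0000, prob=0.078948
UUUU: M=133.9873, payoff=37.9373, prob=0.618426
Price = Σ prob·payoff / R^4 = 25.311234 / 1.464100 = 17.2879

price = 17.2879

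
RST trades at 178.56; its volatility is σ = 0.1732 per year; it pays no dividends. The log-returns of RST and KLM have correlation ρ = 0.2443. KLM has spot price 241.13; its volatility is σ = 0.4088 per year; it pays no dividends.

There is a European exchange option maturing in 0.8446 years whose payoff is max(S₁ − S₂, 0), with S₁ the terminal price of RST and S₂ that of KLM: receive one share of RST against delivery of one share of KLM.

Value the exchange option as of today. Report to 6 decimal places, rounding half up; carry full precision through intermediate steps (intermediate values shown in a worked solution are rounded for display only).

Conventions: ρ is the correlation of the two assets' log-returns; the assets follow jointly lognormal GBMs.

σ_eff = √(σ₁² + σ₂² − 2ρσ₁σ₂) = √(0.1732² + 0.4088² − 2·0.2443·0.1732·0.4088) = 0.403139
d₁ = (ln(S₁/S₂) + (q₂ − q₁ + σ_eff²/2)T) / (σ_eff√T) = (ln(178.56/241.13) + (0.0 − 0.0 + 0.081260)·0.8446) / 0.370493 = -0.625596
d₂ = d₁ − σ_eff√T = -0.625596 − 0.370493 = -0.996089
N(d₁) = 0.265790,  N(d₂) = 0.159603
V = S₁·e^{−q₁T}·N(d₁) − S₂·e^{−q₂T}·N(d₂) = 47.459445 − 38.485168 = 8.974277
Key observation: pricing in KLM-units makes this a unit-strike call on the ratio S₁/S₂ — the risk-free rate cancels and cannot affect the value.

exchange price = 8.974277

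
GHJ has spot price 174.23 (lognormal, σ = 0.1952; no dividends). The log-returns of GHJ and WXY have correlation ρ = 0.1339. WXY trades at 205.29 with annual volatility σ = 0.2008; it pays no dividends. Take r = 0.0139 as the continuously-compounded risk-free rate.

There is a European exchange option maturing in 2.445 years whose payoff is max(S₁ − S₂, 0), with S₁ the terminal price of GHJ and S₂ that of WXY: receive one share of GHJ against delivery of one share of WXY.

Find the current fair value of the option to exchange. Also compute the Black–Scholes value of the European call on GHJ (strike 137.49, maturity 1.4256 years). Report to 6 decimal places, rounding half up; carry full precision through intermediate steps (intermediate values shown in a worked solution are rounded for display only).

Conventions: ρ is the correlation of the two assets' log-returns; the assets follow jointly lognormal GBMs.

σ_eff = √(σ₁² + σ₂² − 2ρσ₁σ₂) = √(0.1952² + 0.2008² − 2·0.1339·0.1952·0.2008) = 0.260628
d₁ = (ln(S₁/S₂) + (q₂ − q₁ + σ_eff²/2)T) / (σ_eff√T) = (ln(174.23/205.29) + (0.0 − 0.0 + 0.033963)·2.445) / 0.407531 = -0.198774
d₂ = d₁ − σ_eff√T = -0.198774 − 0.407531 = -0.606305
N(d₁) = 0.421220,  N(d₂) = 0.272156
V = S₁·e^{−q₁T}·N(d₁) − S₂·e^{−q₂T}·N(d₂) = 73.389100 − 55.870921 = 17.518180
[vanilla: GHJ call K=137.49]
σ√T = 0.1952·√1.4256 = 0.233066
d₁ = (ln(S/K) + (r+σ²/2)T) / (σ√T) = (ln(174.23/137.49) + (0.0139+0.1952²/2)·1.4256) / 0.233066 = (0.236825 + 0.046976) / 0.233066 = 1.217685
d₂ = d₁ − σ√T = 1.217685 − 0.233066 = 0.984619
e^{−rT} = 0.980379
N(d₁) = 0.888328,  N(d₂) = 0.837594
price = S·N(d₁) − K·e^{−rT}·N(d₂) = 154.773409 − 112.901303 = 41.872106

exchange price = 17.518180
price(GHJ call K=137.49) = 41.872106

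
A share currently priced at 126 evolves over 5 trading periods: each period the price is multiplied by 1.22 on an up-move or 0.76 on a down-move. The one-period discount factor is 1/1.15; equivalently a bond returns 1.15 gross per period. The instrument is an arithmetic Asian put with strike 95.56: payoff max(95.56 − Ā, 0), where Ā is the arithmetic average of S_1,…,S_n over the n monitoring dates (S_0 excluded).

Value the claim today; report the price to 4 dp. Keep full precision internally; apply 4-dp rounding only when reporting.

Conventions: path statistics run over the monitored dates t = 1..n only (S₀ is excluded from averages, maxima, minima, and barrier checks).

Set p* = 0.8478 (from d < R < u); the path-dependent value is the discounted p*-expectation over all price paths.
Enumerate all 2^5 = 32 price paths (U = up ×1.22, D = down ×0.76); each path with k up-moves has probability p*^k·(1−p*)^(5−k).
DDDDD: Ā=59.5665, payoff=35.9935, prob=0.000082
UDDDD: Ā=95.6199, payoff=0.0000, prob=0.000455
DUDDD: Ā=84.0279, payoff=11.5321, prob=0.000455
UUDDD: Ā=134.8869, payoff=0.0000, prob=0.002533
DDUDD: Ā=75.2180, payoff=20.3420, prob=0.000455
UDUDD: Ā=120.7447, payoff=0.0000, prob=0.002533
DUUDD: Ā=109.1527, payoff=0.0000, prob=0.002533
UUUDD: Ā=175.2188, payoff=0.0000, prob=0.014112
DDDUD: Ā=68.5225, payoff=27.0375, prob=0.000455
UDDUD: Ā=109.9966, payoff=0.0000, prob=0.002533
DUDUD: Ā=98.4046, payoff=0.0000, prob=0.002533
UUDUD: Ā=157.9652, payoff=0.0000, prob=0.014112
DDUUD: Ā=89.5947, payoff=5.9653, prob=0.002533
UDUUD: Ā=143.8230, payoff=0.0000, prob=0.014112
DUUUD: Ā=132.2310, payoff=0.0000, prob=0.014112
UUUUD: Ā=212.2656, payoff=0.0000, prob=0.078626
DDDDU: Ā=63.4339, payoff=32.1261, prob=0.000455
UDDDU: Ā=101.8280, payoff=0.0000, prob=0.002533
DUDDU: Ā=90.2360, payoff=5.3240, prob=0.002533
UUDDU: Ā=144.8526, payoff=0.0000, prob=0.014112
DDUDU: Ā=81.4261, payoff=14.1339, prob=0.002533
UDUDU: Ā=130.7103, payoff=0.0000, prob=0.014112
DUUDU: Ā=119.1183, payoff=0.0000, prob=0.014112
UUUDU: Ā=191.2163, payoff=0.0000, prob=0.078626
DDDUU: Ā=74.7306, payoff=20.8294, prob=0.002533
UDDUU: Ā=119.9622, payoff=0.0000, prob=0.014112
DUDUU: Ā=108.3702, payoff=0.0000, prob=0.014112
UUDUU: Ā=173.9627, payoff=0.0000, prob=0.078626
DDUUU: Ā=99.5603, payoff=0.0000, prob=0.014112
UDUUU: Ā=159.8205, payoff=0.0000, prob=0.078626
DUUUU: Ā=148.2285, payoff=0.0000, prob=0.078626
UUUUU: Ā=237.9457, payoff=0.0000, prob=0.438060
Price = Σ prob·payoff / R^5 = 0.161484 / 2.011357 = 0.0803

price = 0.0803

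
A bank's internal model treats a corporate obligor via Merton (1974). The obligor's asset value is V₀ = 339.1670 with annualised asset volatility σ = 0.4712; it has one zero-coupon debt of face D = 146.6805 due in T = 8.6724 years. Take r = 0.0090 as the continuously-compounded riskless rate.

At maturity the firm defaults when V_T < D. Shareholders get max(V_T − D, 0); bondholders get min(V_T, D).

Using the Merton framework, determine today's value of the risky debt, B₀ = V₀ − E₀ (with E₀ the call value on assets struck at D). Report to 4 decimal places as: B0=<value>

Apply the equity-as-call identities (strike 146.6805, horizon 8.6724 years):
d₁ = [ln(V₀/D) + (r + σ²/2)T] / (σ√T)
   = [ln(339.1670/146.6805) + (0.0090 + 0.5·0.4712²)·8.6724] / (0.4712·√8.6724)
   = [0.838236 + 1.040816] / 1.387634 = 1.354141
d₂ = d₁ − σ√T = 1.354141 − 1.387634 = -0.033493
N(d₁) = 0.912154,  N(d₂) = 0.486641,  e^(−rT) = 0.924917
E₀ = V₀·N(d₁) − D·e^(−rT)·N(d₂)
   = 339.1670·0.912154 − 146.6805·0.924917·0.486641 = 243.351432
B₀ = V₀ − E₀ = 339.1670 − 243.351432 = 95.815568

B0=95.8156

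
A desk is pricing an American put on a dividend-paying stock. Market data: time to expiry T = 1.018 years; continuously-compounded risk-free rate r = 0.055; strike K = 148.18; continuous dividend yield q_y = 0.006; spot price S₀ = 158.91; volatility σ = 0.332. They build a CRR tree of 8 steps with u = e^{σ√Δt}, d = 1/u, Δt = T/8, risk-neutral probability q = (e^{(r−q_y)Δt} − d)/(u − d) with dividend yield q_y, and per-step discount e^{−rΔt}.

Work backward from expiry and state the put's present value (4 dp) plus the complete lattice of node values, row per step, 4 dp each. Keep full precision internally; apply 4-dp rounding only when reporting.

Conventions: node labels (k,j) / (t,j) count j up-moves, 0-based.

price = 12.9438
tree:
12.9438
19.0163 6.9753
27.0986 11.0979 2.8977
37.2721 17.1760 5.0977 0.7100
49.2302 25.6855 8.7986 1.4208 0.0000
60.2817 36.7893 14.8005 2.8432 0.0000 0.0000
70.0988 49.2302 24.0009 5.6896 0.0000 0.0000 0.0000
78.8195 60.2817 36.7893 11.3857 0.0000 0.0000 0.0000 0.0000
86.5662 70.0988 49.2302 22.7842 0.0000 0.0000 0.0000 0.0000 0.0000

params: Δt=0.12725 u=1.12573 d=0.88831 q=0.49677 e^(-rΔt)=0.99303
t_8 payoffs: 86.5662 70.0988 49.2302 22.7842 0.0000 0.0000 0.0000 0.0000 0.0000
k=7: node(7,0) S=69.3605 payoff=78.8195 vs cont=77.8390 → 78.8195 [stop]  node(7,1) S=87.8983 payoff=60.2817 vs cont=59.3153 → 60.2817 [stop]  node(7,2) S=111.3907 payoff=36.7893 vs cont=35.8409 → 36.7893 [stop]  node(7,3) S=141.1618 payoff=7.0182 vs cont=11.3857 → 11.3857 [wait]  node(7,4) S=178.8897 payoff=0.0000 vs cont=0.0000 → 0.0000 [wait]  node(7,5) S=226.7011 payoff=0.0000 vs cont=0.0000 → 0.0000 [wait]  node(7,6) S=287.2909 payoff=0.0000 vs cont=0.0000 → 0.0000 [wait]  node(7,7) S=364.0743 payoff=0.0000 vs cont=0.0000 → 0.0000 [wait]
k=6: node(6,0) S=78.0812 payoff=70.0988 vs cont=69.1249 → 70.0988 [stop]  node(6,1) S=98.9498 payoff=49.2302 vs cont=48.2723 → 49.2302 [stop]  node(6,2) S=125.3958 payoff=22.7842 vs cont=24.0009 → 24.0009 [wait]  node(6,3) S=158.9100 payoff=0.0000 vs cont=5.6896 → 5.6896 [wait]  node(6,4) S=201.3814 payoff=0.0000 vs cont=0.0000 → 0.0000 [wait]  node(6,5) S=255.2041 payoff=0.0000 vs cont=0.0000 → 0.0000 [wait]  node(6,6) S=323.4119 payoff=0.0000 vs cont=0.0000 → 0.0000 [wait]
k=5: node(5,0) S=87.8983 payoff=60.2817 vs cont=59.3153 → 60.2817 [stop]  node(5,1) S=111.3907 payoff=36.7893 vs cont=36.4411 → 36.7893 [stop]  node(5,2) S=141.1618 payoff=7.0182 vs cont=14.8005 → 14.8005 [wait]  node(5,3) S=178.8897 payoff=0.0000 vs cont=2.8432 → 2.8432 [wait]  node(5,4) S=226.7011 payoff=0.0000 vs cont=0.0000 → 0.0000 [wait]  node(5,5) S=287.2909 payoff=0.0000 vs cont=0.0000 → 0.0000 [wait]
k=4: node(4,0) S=98.9498 payoff=49.2302 vs cont=48.2723 → 49.2302 [stop]  node(4,1) S=125.3958 payoff=22.7842 vs cont=25.6855 → 25.6855 [wait]  node(4,2) S=158.9100 payoff=0.0000 vs cont=8.7986 → 8.7986 [wait]  node(4,3) S=201.3814 payoff=0.0000 vs cont=1.4208 → 1.4208 [wait]  node(4,4) S=255.2041 payoff=0.0000 vs cont=0.0000 → 0.0000 [wait]
k=3: node(3,0) S=111.3907 payoff=36.7893 vs cont=37.2721 → 37.2721 [wait]  node(3,1) S=141.1618 payoff=7.0182 vs cont=17.1760 → 17.1760 [wait]  node(3,2) S=178.8897 payoff=0.0000 vs cont=5.0977 → 5.0977 [wait]  node(3,3) S=226.7011 payoff=0.0000 vs cont=0.7100 → 0.7100 [wait]
k=2: node(2,0) S=125.3958 payoff=22.7842 vs cont=27.0986 → 27.0986 [wait]  node(2,1) S=158.9100 payoff=0.0000 vs cont=11.0979 → 11.0979 [wait]  node(2,2) S=201.3814 payoff=0.0000 vs cont=2.8977 → 2.8977 [wait]
k=1: node(1,0) S=141.1618 payoff=7.0182 vs cont=19.0163 → 19.0163 [wait]  node(1,1) S=178.8897 payoff=0.0000 vs cont=6.9753 → 6.9753 [wait]
k=0: node(0,0) S=158.9100 payoff=0.0000 vs cont=12.9438 → 12.9438 [wait]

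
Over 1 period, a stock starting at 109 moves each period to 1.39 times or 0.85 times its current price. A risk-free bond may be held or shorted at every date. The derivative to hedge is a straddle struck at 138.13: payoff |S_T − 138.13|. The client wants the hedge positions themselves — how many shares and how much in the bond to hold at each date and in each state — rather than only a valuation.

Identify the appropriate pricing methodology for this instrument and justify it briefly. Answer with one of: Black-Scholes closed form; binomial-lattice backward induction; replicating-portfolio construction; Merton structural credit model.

framework: replicating-portfolio construction

Key observation: the task asks for the hedge itself — share and bond holdings at every node of the 1-period tree on spot 109 with factors 1.39/0.85 — which is exactly what the replicating-portfolio construction produces.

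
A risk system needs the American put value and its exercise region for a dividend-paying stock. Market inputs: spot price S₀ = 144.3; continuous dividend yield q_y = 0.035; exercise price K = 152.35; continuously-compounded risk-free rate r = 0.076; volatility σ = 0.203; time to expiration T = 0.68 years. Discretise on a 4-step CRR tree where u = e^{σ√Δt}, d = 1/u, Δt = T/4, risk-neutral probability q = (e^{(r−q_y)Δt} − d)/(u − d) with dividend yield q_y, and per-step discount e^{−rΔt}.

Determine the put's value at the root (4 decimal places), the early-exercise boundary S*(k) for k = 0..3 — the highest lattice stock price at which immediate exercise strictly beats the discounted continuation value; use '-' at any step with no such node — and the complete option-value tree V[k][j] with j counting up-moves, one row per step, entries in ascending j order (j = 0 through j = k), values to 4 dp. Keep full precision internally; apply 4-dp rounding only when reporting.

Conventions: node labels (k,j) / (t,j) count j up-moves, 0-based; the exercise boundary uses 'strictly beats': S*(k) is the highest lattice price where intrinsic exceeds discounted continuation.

price = 12.7243
boundary = - - 122.0580 132.7139
tree:
12.7243
20.1110 6.2458
30.2920 11.2462 1.8012
40.0923 19.6361 3.8079 0.0000
49.1057 30.2920 8.0500 0.0000 0.0000

params: Δt=0.17000 u=1.08730 d=0.91971 q=0.52082 e^(-rΔt)=0.98716
t_4 payoffs: 49.1057 30.2920 8.0500 0.0000 0.0000
t_3: node(3,0) S=112.2577 payoff=40.0923 vs cont=38.8025 → 40.0923 [stop]  node(3,1) S=132.7139 payoff=19.6361 vs cont=18.4677 → 19.6361 [stop]  node(3,2) S=156.8976 payoff=0.0000 vs cont=3.8079 → 3.8079 [wait]  node(3,3) S=185.4883 payoff=0.0000 vs cont=0.0000 → 0.0000 [wait]  ⇒ S*(3)=132.7139
t_2: node(2,0) S=122.0580 payoff=30.2920 vs cont=29.0604 → 30.2920 [stop]  node(2,1) S=144.3000 payoff=8.0500 vs cont=11.2462 → 11.2462 [wait]  node(2,2) S=170.5950 payoff=0.0000 vs cont=1.8012 → 1.8012 [wait]  ⇒ S*(2)=122.0580
t_1: node(1,0) S=132.7139 payoff=19.6361 vs cont=20.1110 → 20.1110 [wait]  node(1,1) S=156.8976 payoff=0.0000 vs cont=6.2458 → 6.2458 [wait]  ⇒ S*(1)=-
t_0: node(0,0) S=144.3000 payoff=8.0500 vs cont=12.7243 → 12.7243 [wait]  ⇒ S*(0)=-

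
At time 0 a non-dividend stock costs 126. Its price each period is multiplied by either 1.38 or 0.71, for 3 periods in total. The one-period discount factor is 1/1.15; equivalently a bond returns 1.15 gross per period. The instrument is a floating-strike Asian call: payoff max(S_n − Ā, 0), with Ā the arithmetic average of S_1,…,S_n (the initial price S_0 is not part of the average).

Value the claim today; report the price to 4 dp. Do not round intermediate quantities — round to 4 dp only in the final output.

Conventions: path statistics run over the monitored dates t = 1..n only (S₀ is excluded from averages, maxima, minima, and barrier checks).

price = 21.3566

With p* = (R−d)/(u−d) = 0.6567, sum probability × payoff across the paths and divide by R^3.
Enumerate all 2^3 = 8 price paths (U = up ×1.38, D = down ×0.71); each path with k up-moves has probability p*^k·(1−p*)^(3−k).
DDD: Ā=66.0245, payoff=0.0000, prob=0.040454
UDD: Ā=128.3292, payoff=0.0000, prob=0.077390
DUD: Ā=100.1892, payoff=0.0000, prob=0.077390
UUD: Ā=194.7340, payoff=0.0000, prob=0.148050
DDU: Ā=80.2098, payoff=7.4431, prob=0.077390
UDU: Ā=155.9008, payoff=14.4668, prob=0.148050
DUU: Ā=127.7608, payoff=42.6068, prob=0.148050
UUU: Ā=248.3238, payoff=82.8132, prob=0.283226
Price = Σ prob·payoff / R^3 = 32.480669 / 1.520875 = 21.3566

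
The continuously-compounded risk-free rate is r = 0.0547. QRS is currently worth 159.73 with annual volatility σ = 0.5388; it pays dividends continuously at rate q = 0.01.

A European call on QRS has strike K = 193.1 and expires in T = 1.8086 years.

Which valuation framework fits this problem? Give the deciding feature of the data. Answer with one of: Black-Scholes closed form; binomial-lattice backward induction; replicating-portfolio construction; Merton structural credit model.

Key observation: a European-exercise option on QRS struck at 193.1 — a GBM underlying with constant parameters — admits an analytic price: the data contain no early exercise, no discrete tree, no debt structure.

framework: Black-Scholes closed form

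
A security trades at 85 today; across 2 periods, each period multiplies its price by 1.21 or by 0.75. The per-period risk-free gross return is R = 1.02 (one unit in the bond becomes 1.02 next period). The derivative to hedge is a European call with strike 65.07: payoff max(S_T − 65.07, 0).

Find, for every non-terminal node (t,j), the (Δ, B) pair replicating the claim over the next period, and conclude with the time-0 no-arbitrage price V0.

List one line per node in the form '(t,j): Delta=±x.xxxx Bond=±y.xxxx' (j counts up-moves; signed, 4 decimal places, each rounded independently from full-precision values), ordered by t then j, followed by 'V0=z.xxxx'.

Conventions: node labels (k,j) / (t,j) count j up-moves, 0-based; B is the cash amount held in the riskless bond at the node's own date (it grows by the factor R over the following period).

(0,0): Delta=0.8213 Bond=-44.5213
(1,0): Delta=0.4115 Bond=-19.2895
(1,1): Delta=1.0000 Bond=-63.7941
V0=25.2866

Arbitrage-free pricing uses the up-move probability p* = (R−d)/(u−d) = 0.5870, discounting each step at R = 1.02.
At maturity the claim pays: V(2,0)=0.0000, V(2,1)=12.0675, V(2,2)=59.3785
  t=1,j=0: stock 63.7500 → up 77.1375 (V=12.0675), down 47.8125 (V=0.0000). Price 6.9442; hedge Δ=0.4115, bond B=-19.2895.
  t=1,j=1: stock 102.8500 → up 124.4485 (V=59.3785), down 77.1375 (V=12.0675). Price 39.0559; hedge Δ=1.0000, bond B=-63.7941.
  t=0,j=0: stock 85.0000 → up 102.8500 (V=39.0559), down 63.7500 (V=6.9442). Price 25.2866; hedge Δ=0.8213, bond B=-44.5213.
Verification: the root portfolio costs Δ(0,0)·S0 + B(0,0) = 25.2866, matching V0.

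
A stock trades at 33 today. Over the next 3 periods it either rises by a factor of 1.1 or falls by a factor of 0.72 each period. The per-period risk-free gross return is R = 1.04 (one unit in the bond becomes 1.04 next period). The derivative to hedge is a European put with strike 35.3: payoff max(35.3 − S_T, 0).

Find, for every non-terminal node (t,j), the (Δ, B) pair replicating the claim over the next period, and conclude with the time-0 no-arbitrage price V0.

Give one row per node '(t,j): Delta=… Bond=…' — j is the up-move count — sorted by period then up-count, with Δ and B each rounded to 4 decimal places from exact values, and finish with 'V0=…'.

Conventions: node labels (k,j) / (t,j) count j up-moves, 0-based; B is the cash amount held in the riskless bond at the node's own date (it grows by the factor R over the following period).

Since d<R<u, set p* = (R−d)/(u−d) = 0.8421; price each node as the discounted p*-expectation of its children.
Payoffs at expiry: V(3,0)=22.9828, V(3,1)=16.4821, V(3,2)=6.5504, V(3,3)=0.0000
  t=2,j=0: stock 17.1072 → up 18.8179 (V=16.4821), down 12.3172 (V=22.9828). Price 16.8351; hedge Δ=-1.0000, bond B=33.9423.
  t=2,j=1: stock 26.1360 → up 28.7496 (V=6.5504), down 18.8179 (V=16.4821). Price 7.8063; hedge Δ=-1.0000, bond B=33.9423.
  t=2,j=2: stock 39.9300 → up 43.9230 (V=0.0000), down 28.7496 (V=6.5504). Price 0.9945; hedge Δ=-0.4317, bond B=18.2324.
  t=1,j=0: stock 23.7600 → up 26.1360 (V=7.8063), down 17.1072 (V=16.8351). Price 8.8768; hedge Δ=-1.0000, bond B=32.6368.
  t=1,j=1: stock 36.3000 → up 39.9300 (V=0.9945), down 26.1360 (V=7.8063). Price 1.9904; hedge Δ=-0.4938, bond B=19.9163.
  t=0,j=0: stock 33.0000 → up 36.3000 (V=1.9904), down 23.7600 (V=8.8768). Price 2.9594; hedge Δ=-0.5492, bond B=21.0815.
Check: Δ(0,0)·S0 + B(0,0) = 2.9594 = V0.

(0,0): Delta=-0.5492 Bond=21.0815
(1,0): Delta=-1.0000 Bond=32.6368
(1,1): Delta=-0.4938 Bond=19.9163
(2,0): Delta=-1.0000 Bond=33.9423
(2,1): Delta=-1.0000 Bond=33.9423
(2,2): Delta=-0.4317 Bond=18.2324
V0=2.9594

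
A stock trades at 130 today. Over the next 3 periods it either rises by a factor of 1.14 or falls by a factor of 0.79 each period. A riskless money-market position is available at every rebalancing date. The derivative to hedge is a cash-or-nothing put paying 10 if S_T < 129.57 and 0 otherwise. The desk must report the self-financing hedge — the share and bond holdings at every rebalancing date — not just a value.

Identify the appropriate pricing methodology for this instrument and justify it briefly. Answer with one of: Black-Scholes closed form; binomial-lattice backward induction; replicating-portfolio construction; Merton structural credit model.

Key observation: since the answer must list Δ and B at each node of the 1.14/0.79 lattice on 130, the replicating-portfolio method — solving the two-state system at every node — is the one that applies.

framework: replicating-portfolio construction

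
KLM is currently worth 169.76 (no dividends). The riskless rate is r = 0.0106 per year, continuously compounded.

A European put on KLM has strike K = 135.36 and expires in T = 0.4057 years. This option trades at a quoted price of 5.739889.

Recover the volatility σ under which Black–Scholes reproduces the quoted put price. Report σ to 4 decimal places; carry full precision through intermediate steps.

At σ = 0.4717 the Black–Scholes value reproduces the quote:
σ√T = 0.4717·√0.4057 = 0.300447
d₁ = (ln(S/K) + (r+σ²/2)T) / (σ√T) = (ln(169.76/135.36) + (0.0106+0.4717²/2)·0.4057) / 0.300447 = (0.226448 + 0.049435) / 0.300447 = 0.918239
d₂ = d₁ − σ√T = 0.918239 − 0.300447 = 0.617792
e^{−rT} = 0.995709
N(−d₁) = 0.179247,  N(−d₂) = 0.268356
V = K·e^{−rT}·N(−d₂) − S·N(−d₁) = 36.168834 − 30.428946 = 5.739889 (the observed quote) — the price is monotone increasing in volatility, hence this σ is the only solution

sigma = 0.4717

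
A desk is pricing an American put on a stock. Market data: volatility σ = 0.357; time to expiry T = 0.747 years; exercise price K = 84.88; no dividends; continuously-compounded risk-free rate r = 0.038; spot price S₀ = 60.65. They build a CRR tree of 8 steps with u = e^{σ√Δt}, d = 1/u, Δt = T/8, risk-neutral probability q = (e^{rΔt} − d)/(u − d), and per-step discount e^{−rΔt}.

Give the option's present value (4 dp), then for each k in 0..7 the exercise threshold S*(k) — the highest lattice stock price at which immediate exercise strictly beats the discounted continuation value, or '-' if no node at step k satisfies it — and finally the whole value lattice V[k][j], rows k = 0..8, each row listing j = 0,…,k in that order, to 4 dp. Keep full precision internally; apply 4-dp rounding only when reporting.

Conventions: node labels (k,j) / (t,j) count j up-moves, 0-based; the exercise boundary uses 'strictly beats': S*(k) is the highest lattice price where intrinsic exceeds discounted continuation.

Δt=0.09337  u=1.11526  d=0.89665  q=0.48901  discount=0.99646
step 8 (expiry): payoffs max(K−S,0) = 59.5395 53.3613 45.6767 36.1185 24.2300 9.4429 0.0000 0.0000 0.0000
step 7: (k=7,j=0): S=28.2613, K−S=56.6187, hold=56.3181 ⇒ V=56.6187 exercise | (k=7,j=1): S=35.1516, K−S=49.7284, hold=49.4277 ⇒ V=49.7284 exercise | (k=7,j=2): S=43.7220, K−S=41.1580, hold=40.8574 ⇒ V=41.1580 exercise | (k=7,j=3): S=54.3818, K−S=30.4982, hold=30.1975 ⇒ V=30.4982 exercise | (k=7,j=4): S=67.6407, K−S=17.2393, hold=16.9387 ⇒ V=17.2393 exercise | (k=7,j=5): S=84.1321, K−S=0.7479, hold=4.8081 ⇒ V=4.8081 continue | (k=7,j=6): S=104.6444, K−S=0.0000, hold=0.0000 ⇒ V=0.0000 continue | (k=7,j=7): S=130.1577, K−S=0.0000, hold=0.0000 ⇒ V=0.0000 continue  boundary S*=67.6407
step 6: (k=6,j=0): S=31.5187, K−S=53.3613, hold=53.0606 ⇒ V=53.3613 exercise | (k=6,j=1): S=39.2033, K−S=45.6767, hold=45.3761 ⇒ V=45.6767 exercise | (k=6,j=2): S=48.7615, K−S=36.1185, hold=35.8179 ⇒ V=36.1185 exercise | (k=6,j=3): S=60.6500, K−S=24.2300, hold=23.9294 ⇒ V=24.2300 exercise | (k=6,j=4): S=75.4371, K−S=9.4429, hold=11.1208 ⇒ V=11.1208 continue | (k=6,j=5): S=93.8294, K−S=0.0000, hold=2.4482 ⇒ V=2.4482 continue | (k=6,j=6): S=116.7059, K−S=0.0000, hold=0.0000 ⇒ V=0.0000 continue  boundary S*=60.6500
step 5: (k=5,j=0): S=35.1516, K−S=49.7284, hold=49.4277 ⇒ V=49.7284 exercise | (k=5,j=1): S=43.7220, K−S=41.1580, hold=40.8574 ⇒ V=41.1580 exercise | (k=5,j=2): S=54.3818, K−S=30.4982, hold=30.1975 ⇒ V=30.4982 exercise | (k=5,j=3): S=67.6407, K−S=17.2393, hold=17.7563 ⇒ V=17.7563 continue | (k=5,j=4): S=84.1321, K−S=0.7479, hold=6.8554 ⇒ V=6.8554 continue | (k=5,j=5): S=104.6444, K−S=0.0000, hold=1.2466 ⇒ V=1.2466 continue  boundary S*=54.3818
step 4: (k=4,j=0): S=39.2033, K−S=45.6767, hold=45.3761 ⇒ V=45.6767 exercise | (k=4,j=1): S=48.7615, K−S=36.1185, hold=35.8179 ⇒ V=36.1185 exercise | (k=4,j=2): S=60.6500, K−S=24.2300, hold=24.1813 ⇒ V=24.2300 exercise | (k=4,j=3): S=75.4371, K−S=9.4429, hold=12.3816 ⇒ V=12.3816 continue | (k=4,j=4): S=93.8294, K−S=0.0000, hold=4.0980 ⇒ V=4.0980 continue  boundary S*=60.6500
step 3: (k=3,j=0): S=43.7220, K−S=41.1580, hold=40.8574 ⇒ V=41.1580 exercise | (k=3,j=1): S=54.3818, K−S=30.4982, hold=30.1975 ⇒ V=30.4982 exercise | (k=3,j=2): S=67.6407, K−S=17.2393, hold=18.3707 ⇒ V=18.3707 continue | (k=3,j=3): S=84.1321, K−S=0.7479, hold=8.3013 ⇒ V=8.3013 continue  boundary S*=54.3818
step 2: (k=2,j=0): S=48.7615, K−S=36.1185, hold=35.8179 ⇒ V=36.1185 exercise | (k=2,j=1): S=60.6500, K−S=24.2300, hold=24.4806 ⇒ V=24.4806 continue | (k=2,j=2): S=75.4371, K−S=9.4429, hold=13.3990 ⇒ V=13.3990 continue  boundary S*=48.7615
step 1: (k=1,j=0): S=54.3818, K−S=30.4982, hold=30.3197 ⇒ V=30.4982 exercise | (k=1,j=1): S=67.6407, K−S=17.2393, hold=18.9940 ⇒ V=18.9940 continue  boundary S*=54.3818
step 0: (k=0,j=0): S=60.6500, K−S=24.2300, hold=24.7844 ⇒ V=24.7844 continue  boundary S*=-

price = 24.7844
boundary = - 54.3818 48.7615 54.3818 60.6500 54.3818 60.6500 67.6407
tree:
24.7844
30.4982 18.9940
36.1185 24.4806 13.3990
41.1580 30.4982 18.3707 8.3013
45.6767 36.1185 24.2300 12.3816 4.0980
49.7284 41.1580 30.4982 17.7563 6.8554 1.2466
53.3613 45.6767 36.1185 24.2300 11.1208 2.4482 0.0000
56.6187 49.7284 41.1580 30.4982 17.2393 4.8081 0.0000 0.0000
59.5395 53.3613 45.6767 36.1185 24.2300 9.4429 0.0000 0.0000 0.0000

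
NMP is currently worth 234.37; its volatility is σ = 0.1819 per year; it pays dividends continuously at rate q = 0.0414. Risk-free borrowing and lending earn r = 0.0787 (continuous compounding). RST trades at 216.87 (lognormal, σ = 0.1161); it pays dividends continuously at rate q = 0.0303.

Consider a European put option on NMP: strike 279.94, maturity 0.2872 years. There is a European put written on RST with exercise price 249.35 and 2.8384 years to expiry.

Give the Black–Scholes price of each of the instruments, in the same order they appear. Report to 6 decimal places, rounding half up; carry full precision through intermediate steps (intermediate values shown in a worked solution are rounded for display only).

[NMP put K=279.94]
σ√T = 0.1819·√0.2872 = 0.097482
d₁ = (ln(S/K) + (r−q+σ²/2)T) / (σ√T) = (ln(234.37/279.94) + (0.0787−0.0414+0.1819²/2)·0.2872) / 0.097482 = (-0.177674 + 0.015464) / 0.097482 = -1.664001
d₂ = d₁ − σ√T = -1.664001 − 0.097482 = -1.761483
e^{−rT} = 0.977651
e^{−qT} = 0.988180
N(−d₁) = 0.951944,  N(−d₂) = 0.960922
price = K·e^{−rT}·N(−d₂) − S·e^{−qT}·N(−d₁) = 262.988481 − 220.470027 = 42.518454
[RST put K=249.35]
σ√T = 0.1161·√2.8384 = 0.195600
d₁ = (ln(S/K) + (r−q+σ²/2)T) / (σ√T) = (ln(216.87/249.35) + (0.0787−0.0303+0.1161²/2)·2.8384) / 0.195600 = (-0.139559 + 0.156508) / 0.195600 = 0.086650
d₂ = d₁ − σ√T = 0.086650 − 0.195600 = -0.108950
e^{−rT} = 0.799809
e^{−qT} = 0.917591
N(−d₁) = 0.465475,  N(−d₂) = 0.543379
price = K·e^{−rT}·N(−d₂) − S·e^{−qT}·N(−d₁) = 108.367353 − 92.628519 = 15.738834

price(NMP put K=279.94) = 42.518454
price(RST put K=249.35) = 15.738834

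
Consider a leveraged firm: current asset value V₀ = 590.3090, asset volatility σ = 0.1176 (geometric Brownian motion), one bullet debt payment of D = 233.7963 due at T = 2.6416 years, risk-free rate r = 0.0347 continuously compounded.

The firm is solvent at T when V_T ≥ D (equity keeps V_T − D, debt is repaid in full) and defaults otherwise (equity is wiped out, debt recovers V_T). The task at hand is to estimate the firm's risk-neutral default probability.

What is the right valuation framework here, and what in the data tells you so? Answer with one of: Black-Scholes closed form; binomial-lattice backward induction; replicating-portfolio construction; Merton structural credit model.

Key observation: the question is about default risk generated by asset-value dynamics against a debt face of 233.7963 — the structural framework prices exactly that.

framework: Merton structural credit model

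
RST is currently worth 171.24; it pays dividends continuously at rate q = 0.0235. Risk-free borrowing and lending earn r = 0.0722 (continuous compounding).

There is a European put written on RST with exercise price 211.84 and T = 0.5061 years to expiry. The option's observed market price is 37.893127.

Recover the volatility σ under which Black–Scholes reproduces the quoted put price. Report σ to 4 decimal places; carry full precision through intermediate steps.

sigma = 0.2633

At σ = 0.2633 the Black–Scholes value reproduces the quote:
σ√T = 0.2633·√0.5061 = 0.187313
d₁ = (ln(S/K) + (r−q+σ²/2)T) / (σ√T) = (ln(171.24/211.84) + (0.0722−0.0235+0.2633²/2)·0.5061) / 0.187313 = (-0.212765 + 0.042190) / 0.187313 = -0.910639
d₂ = d₁ − σ√T = -0.910639 − 0.187313 = -1.097952
e^{−rT} = 0.964119
e^{−qT} = 0.988177
N(−d₁) = 0.818757,  N(−d₂) = 0.863887
V = K·e^{−rT}·N(−d₂) − S·e^{−qT}·N(−d₁) = 176.439489 − 138.546362 = 37.893127 (the observed quote) — the price is monotone increasing in volatility, hence this σ is the only solution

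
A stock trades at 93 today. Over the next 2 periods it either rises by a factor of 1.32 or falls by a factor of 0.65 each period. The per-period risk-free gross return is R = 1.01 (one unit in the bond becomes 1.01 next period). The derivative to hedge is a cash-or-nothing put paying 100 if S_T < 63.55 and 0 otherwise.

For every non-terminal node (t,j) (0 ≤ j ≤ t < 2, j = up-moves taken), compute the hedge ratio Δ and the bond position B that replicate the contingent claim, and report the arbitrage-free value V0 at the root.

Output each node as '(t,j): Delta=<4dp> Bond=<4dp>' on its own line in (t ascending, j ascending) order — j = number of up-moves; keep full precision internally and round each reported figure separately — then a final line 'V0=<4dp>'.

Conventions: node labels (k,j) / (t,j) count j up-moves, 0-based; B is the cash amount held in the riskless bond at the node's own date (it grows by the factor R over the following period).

(0,0): Delta=-0.7352 Bond=89.3600
(1,0): Delta=-2.4690 Bond=195.0643
(1,1): Delta=0.0000 Bond=0.0000
V0=20.9861

Under the risk-neutral measure, an up-move has probability p* = (R−d)/(u−d) = 0.5373 and values discount at R = 1.01.
Payoffs at expiry: V(2,0)=100.0000, V(2,1)=0.0000, V(2,2)=0.0000
Node (1,0) S=60.4500: V=(p*·0.0000+(1−p*)·100.0000)/1.01=45.8106; Δ=(0.0000−100.0000)/(79.7940−39.2925)=-2.4690; B=V−Δ·S=195.0643
Node (1,1) S=122.7600: V=(p*·0.0000+(1−p*)·0.0000)/1.01=0.0000; Δ=(0.0000−0.0000)/(162.0432−79.7940)=0.0000; B=V−Δ·S=0.0000
Node (0,0) S=93.0000: V=(p*·0.0000+(1−p*)·45.8106)/1.01=20.9861; Δ=(0.0000−45.8106)/(122.7600−60.4500)=-0.7352; B=V−Δ·S=89.3600
Check: Δ(0,0)·S0 + B(0,0) = 20.9861 = V0.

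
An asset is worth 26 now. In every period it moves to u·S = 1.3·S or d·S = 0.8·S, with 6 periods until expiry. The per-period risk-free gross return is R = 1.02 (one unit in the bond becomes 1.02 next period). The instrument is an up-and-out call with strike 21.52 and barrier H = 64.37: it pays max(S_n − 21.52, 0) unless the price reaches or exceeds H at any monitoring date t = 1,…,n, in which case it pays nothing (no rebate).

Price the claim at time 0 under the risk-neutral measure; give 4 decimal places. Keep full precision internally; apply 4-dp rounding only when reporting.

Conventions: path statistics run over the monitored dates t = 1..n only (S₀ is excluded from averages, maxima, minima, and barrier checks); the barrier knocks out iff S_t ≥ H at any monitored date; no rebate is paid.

price = 5.8527

With p* = (R−d)/(u−d) = 0.4400, sum probability × payoff across the paths and divide by R^6.
Enumerate all 2^6 = 64 price paths (U = up ×1.3, D = down ×0.8); each path with k up-moves has probability p*^k·(1−p*)^(6−k).
DDDDDD: M=20.8000, payoff=0.0000, prob=0.030841
UDDDDD: M=33.8000, payoff=0.0000, prob=0.024232
DUDDDD: M=27.0400, payoff=0.0000, prob=0.024232
UUDDDD: M=43.9400, payoff=0.0000, prob=0.019040
DDUDDD: M=21.6320, payoff=0.0000, prob=0.024232
UDUDDD: M=35.1520, payoff=0.0000, prob=0.019040
DUUDDD: M=35.1520, payoff=0.0000, prob=0.019040
UUUDDD: M=57.1220, payoff=7.7265, prob=0.014960
DDDUDD: M=20.8000, payoff=0.0000, prob=0.024232
UDDUDD: M=33.8000, payoff=0.0000, prob=0.019040
DUDUDD: M=28.1216, payoff=0.0000, prob=0.019040
UUDUDD: M=45.6976, payoff=7.7265, prob=0.014960
DDUUDD: M=28.1216, payoff=0.0000, prob=0.019040
UDUUDD: M=45.6976, payoff=7.7265, prob=0.014960
DUUUDD: M=45.6976, payoff=7.7265, prob=0.014960
UUUUDD: M=74.2586, payoff=0.0000, prob=0.011754
DDDDUD: M=20.8000, payoff=0.0000, prob=0.024232
UDDDUD: M=33.8000, payoff=0.0000, prob=0.019040
DUDDUD: M=27.0400, payoff=0.0000, prob=0.019040
UUDDUD: M=43.9400, payoff=7.7265, prob=0.014960
DDUDUD: M=22.4973, payoff=0.0000, prob=0.019040
UDUDUD: M=36.5581, payoff=7.7265, prob=0.014960
DUUDUD: M=36.5581, payoff=7.7265, prob=0.014960
UUUDUD: M=59.4069, payoff=26.0055, prob=0.011754
DDDUUD: M=22.4973, payoff=0.0000, prob=0.019040
UDDUUD: M=36.5581, payoff=7.7265, prob=0.014960
DUDUUD: M=36.5581, payoff=7.7265, prob=0.014960
UUDUUD: M=59.4069, payoff=26.0055, prob=0.011754
DDUUUD: M=36.5581, payoff=7.7265, prob=0.014960
UDUUUD: M=59.4069, payoff=26.0055, prob=0.011754
DUUUUD: M=59.4069, payoff=26.0055, prob=0.011754
UUUUUD: M=96.5362, payoff=0.0000, prob=0.009235
DDDDDU: M=20.8000, payoff=0.0000, prob=0.024232
UDDDDU: M=33.8000, payoff=0.0000, prob=0.019040
DUDDDU: M=27.0400, payoff=0.0000, prob=0.019040
UUDDDU: M=43.9400, payoff=7.7265, prob=0.014960
DDUDDU: M=21.6320, payoff=0.0000, prob=0.019040
UDUDDU: M=35.1520, payoff=7.7265, prob=0.014960
DUUDDU: M=35.1520, payoff=7.7265, prob=0.014960
UUUDDU: M=57.1220, payoff=26.0055, prob=0.011754
DDDUDU: M=20.8000, payoff=0.0000, prob=0.019040
UDDUDU: M=33.8000, payoff=7.7265, prob=0.014960
DUDUDU: M=29.2465, payoff=7.7265, prob=0.014960
UUDUDU: M=47.5255, payoff=26.0055, prob=0.011754
DDUUDU: M=29.2465, payoff=7.7265, prob=0.014960
UDUUDU: M=47.5255, payoff=26.0055, prob=0.011754
DUUUDU: M=47.5255, payoff=26.0055, prob=0.011754
UUUUDU: M=77.2289, payoff=0.0000, prob=0.009235
DDDDUU: M=20.8000, payoff=0.0000, prob=0.019040
UDDDUU: M=33.8000, payoff=7.7265, prob=0.014960
DUDDUU: M=29.2465, payoff=7.7265, prob=0.014960
UUDDUU: M=47.5255, payoff=26.0055, prob=0.011754
DDUDUU: M=29.2465, payoff=7.7265, prob=0.014960
UDUDUU: M=47.5255, payoff=26.0055, prob=0.011754
DUUDUU: M=47.5255, payoff=26.0055, prob=0.011754
UUUDUU: M=77.2289, payoff=0.0000, prob=0.009235
DDDUUU: M=29.2465, payoff=7.7265, prob=0.014960
UDDUUU: M=47.5255, payoff=26.0055, prob=0.011754
DUDUUU: M=47.5255, payoff=26.0055, prob=0.011754
UUDUUU: M=77.2289, payoff=0.0000, prob=0.009235
DDUUUU: M=47.5255, payoff=26.0055, prob=0.011754
UDUUUU: M=77.2289, payoff=0.0000, prob=0.009235
DUUUUU: M=77.2289, payoff=0.0000, prob=0.009235
UUUUUU: M=125.4970, payoff=0.0000, prob=0.007256
Price = Σ prob·payoff / R^6 = 6.591080 / 1.126162 = 5.8527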